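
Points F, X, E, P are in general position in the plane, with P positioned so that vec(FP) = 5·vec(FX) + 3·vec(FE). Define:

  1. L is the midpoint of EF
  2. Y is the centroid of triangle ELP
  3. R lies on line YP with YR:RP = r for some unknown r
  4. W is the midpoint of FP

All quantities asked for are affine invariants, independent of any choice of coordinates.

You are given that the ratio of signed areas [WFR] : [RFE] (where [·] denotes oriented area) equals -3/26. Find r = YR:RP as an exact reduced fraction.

Work in coordinates with F = (0, 0), X = (1, 0), E = (0, 1), P = (5, 3).
1. L is the midpoint of EF ⇒ L = (0, 1/2)
2. Y is the centroid of triangle ELP ⇒ Y = (5/3, 3/2)
3. With YR:RP = r, write λ = r/(r+1) so R = Y + λ·(P−Y); R is affine-linear in λ
4. W is the midpoint of FP ⇒ W = (5/2, 3/2)
Every point depending on R is an affine combination of R and λ-independent points, so each such coordinate is linear in λ; the λ² term in each signed area is a multiple of (P−Y)×(P−Y) = 0, so 2·[WFR] and 2·[RFE] are each linear in λ. Evaluating at λ=0 and λ=1:
  2·[WFR] = 5/4·λ − 5/4,   2·[RFE] = -10/3·λ − 5/3
So [WFR]:[RFE] = (5/4·λ − 5/4) / (-10/3·λ − 5/3). Setting this equal to -3/26:
  5/4·λ − 5/4 = -3/26·(-10/3·λ − 5/3)  ⇒  λ = 5/3
Then r = λ/(1−λ) = (5/3)/(-2/3) = -5/2. Check: with r = -5/2, R = (65/9, 4) and [WFR]:[RFE] = -3/26 as required.

r = -5/2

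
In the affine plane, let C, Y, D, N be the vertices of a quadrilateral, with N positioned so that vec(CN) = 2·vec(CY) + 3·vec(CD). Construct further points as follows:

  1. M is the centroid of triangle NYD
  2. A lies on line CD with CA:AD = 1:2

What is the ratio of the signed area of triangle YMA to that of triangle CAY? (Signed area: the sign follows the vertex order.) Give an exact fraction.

Assign C = (0, 0), Y = (1, 0), D = (0, 1), N = (2, 3) — the answer is frame-independent, so this choice is without loss of generality.
1. M is the centroid of triangle NYD ⇒ M = (1, 4/3)
2. A lies on line CD with CA:AD = 1:2 ⇒ A = (0, 1/3)
2·[YMA] = 4/3, 2·[CAY] = -1/3
[YMA]:[CAY] = 4/3:-1/3 = -4

[YMA]:[CAY] = -4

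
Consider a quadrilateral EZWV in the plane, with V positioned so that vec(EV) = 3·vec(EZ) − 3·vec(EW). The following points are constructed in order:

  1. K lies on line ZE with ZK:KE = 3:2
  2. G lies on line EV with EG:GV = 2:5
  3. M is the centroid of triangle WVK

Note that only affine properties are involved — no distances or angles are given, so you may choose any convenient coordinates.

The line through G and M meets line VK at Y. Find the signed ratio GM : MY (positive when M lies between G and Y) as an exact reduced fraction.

Set E = (0, 0), Z = (1, 0), W = (0, 1), V = (3, -3); any affine frame gives the same invariant.
1. K lies on line ZE with ZK:KE = 3:2 ⇒ K = (2/5, 0)
2. G lies on line EV with EG:GV = 2:5 ⇒ G = (6/7, -6/7)
3. M is the centroid of triangle WVK ⇒ M = (17/15, -2/3)
line GM meets VK at Y = (144/139, -102/139)
M = G + t·(Y−G) with t = 139/90, so GM:MY = 139/90:-49/90

GM:MY = -139/49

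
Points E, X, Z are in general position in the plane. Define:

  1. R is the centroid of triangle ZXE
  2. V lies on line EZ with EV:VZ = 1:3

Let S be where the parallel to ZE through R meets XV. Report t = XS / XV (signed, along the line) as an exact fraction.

t = 2/3

Work in coordinates with E = (0, 0), X = (1, 0), Z = (0, 1).
1. R is the centroid of triangle ZXE ⇒ R = (1/3, 1/3)
2. V lies on line EZ with EV:VZ = 1:3 ⇒ V = (0, 1/4)
through R parallel to ZE: direction (0, -1); meets XV at S = (1/3, 1/6)
S = X + t·(V−X) with t = 2/3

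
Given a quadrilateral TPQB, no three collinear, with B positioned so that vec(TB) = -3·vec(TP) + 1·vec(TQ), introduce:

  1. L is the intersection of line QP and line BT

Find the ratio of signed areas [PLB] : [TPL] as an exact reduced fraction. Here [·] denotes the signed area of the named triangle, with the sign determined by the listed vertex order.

Work in coordinates with T = (0, 0), P = (1, 0), Q = (0, 1), B = (-3, 1).
1. L is the intersection of line QP and line BT ⇒ L = (3/2, -1/2)
2·[PLB] = -3/2, 2·[TPL] = -1/2
[PLB]:[TPL] = -3/2:-1/2 = 3

[PLB]:[TPL] = 3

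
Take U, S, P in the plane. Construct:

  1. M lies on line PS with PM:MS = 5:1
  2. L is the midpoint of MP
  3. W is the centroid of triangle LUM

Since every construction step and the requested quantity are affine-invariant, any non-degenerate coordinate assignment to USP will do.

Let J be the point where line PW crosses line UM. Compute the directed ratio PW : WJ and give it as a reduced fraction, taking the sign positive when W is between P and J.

Set U = (0, 0), S = (1, 0), P = (0, 1); any affine frame gives the same invariant.
1. M lies on line PS with PM:MS = 5:1 ⇒ M = (5/6, 1/6)
2. L is the midpoint of MP ⇒ L = (5/12, 7/12)
3. W is the centroid of triangle LUM ⇒ W = (5/12, 1/4)
line PW meets UM at J = (1/2, 1/10)
W = P + t·(J−P) with t = 5/6, so PW:WJ = 5/6:1/6

PW:WJ = 5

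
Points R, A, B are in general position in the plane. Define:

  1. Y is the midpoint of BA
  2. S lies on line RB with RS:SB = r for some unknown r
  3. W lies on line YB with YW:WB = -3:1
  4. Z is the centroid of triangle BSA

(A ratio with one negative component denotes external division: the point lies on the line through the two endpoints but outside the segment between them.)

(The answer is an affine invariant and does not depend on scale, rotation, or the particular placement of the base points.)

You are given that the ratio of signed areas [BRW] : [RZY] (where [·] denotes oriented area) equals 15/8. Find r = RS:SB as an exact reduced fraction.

Choose coordinates R = (0, 0), A = (1, 0), B = (0, 1).
1. Y is the midpoint of BA ⇒ Y = (1/2, 1/2)
2. With RS:SB = r, write λ = r/(r+1) so S = R + λ·(B−R); S is affine-linear in λ
3. W lies on line YB with YW:WB = -3:1 ⇒ W = (-1/4, 5/4)
4. Z is the centroid of triangle BSA ⇒ Z is an affine combination of earlier points and hence also affine-linear in λ
Every point depending on S is an affine combination of S and λ-independent points, so each such coordinate is linear in λ; the λ² term in each signed area is a multiple of (B−R)×(B−R) = 0, so 2·[BRW] and 2·[RZY] are each linear in λ. Evaluating at λ=0 and λ=1:
  2·[BRW] = -1/4,   2·[RZY] = -1/6·λ
So [BRW]:[RZY] = (-1/4) / (-1/6·λ). Setting this equal to 15/8:
  -1/4 = 15/8·(-1/6·λ)  ⇒  λ = 4/5
Then r = λ/(1−λ) = (4/5)/(1/5) = 4. Check: with r = 4, S = (0, 4/5) and [BRW]:[RZY] = 15/8 as required.

r = 4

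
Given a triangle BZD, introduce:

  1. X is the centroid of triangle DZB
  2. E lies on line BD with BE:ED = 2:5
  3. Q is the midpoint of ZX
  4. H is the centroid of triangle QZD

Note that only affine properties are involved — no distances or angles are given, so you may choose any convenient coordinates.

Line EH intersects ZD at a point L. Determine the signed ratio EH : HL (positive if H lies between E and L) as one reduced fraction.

EH:HL = 83/7

Assign B = (0, 0), Z = (1, 0), D = (0, 1) — the answer is frame-independent, so this choice is without loss of generality.
1. X is the centroid of triangle DZB ⇒ X = (1/3, 1/3)
2. E lies on line BD with BE:ED = 2:5 ⇒ E = (0, 2/7)
3. Q is the midpoint of ZX ⇒ Q = (2/3, 1/6)
4. H is the centroid of triangle QZD ⇒ H = (5/9, 7/18)
line EH meets ZD at L = (50/83, 33/83)
H = E + t·(L−E) with t = 83/90, so EH:HL = 83/90:7/90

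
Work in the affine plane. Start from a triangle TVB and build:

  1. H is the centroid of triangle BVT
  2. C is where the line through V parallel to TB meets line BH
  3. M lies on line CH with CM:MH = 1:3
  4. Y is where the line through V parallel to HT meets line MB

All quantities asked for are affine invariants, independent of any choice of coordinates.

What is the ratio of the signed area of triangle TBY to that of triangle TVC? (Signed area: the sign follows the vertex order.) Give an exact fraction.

[TBY]:[TVC] = 2/3

Set T = (0, 0), V = (1, 0), B = (0, 1); any affine frame gives the same invariant.
1. H is the centroid of triangle BVT ⇒ H = (1/3, 1/3)
2. C is where the line through V parallel to TB meets line BH ⇒ C = (1, -1)
3. M lies on line CH with CM:MH = 1:3 ⇒ M = (5/6, -2/3)
4. Y is where the line through V parallel to HT meets line MB ⇒ Y = (2/3, -1/3)
2·[TBY] = -2/3, 2·[TVC] = -1
[TBY]:[TVC] = -2/3:-1 = 2/3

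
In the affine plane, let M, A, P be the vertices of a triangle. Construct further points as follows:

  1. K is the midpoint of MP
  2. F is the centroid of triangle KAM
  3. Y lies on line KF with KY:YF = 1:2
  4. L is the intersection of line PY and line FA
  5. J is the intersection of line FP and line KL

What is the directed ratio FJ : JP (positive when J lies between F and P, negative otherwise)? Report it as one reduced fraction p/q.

FJ:JP = -2/3

Choose coordinates M = (0, 0), A = (1, 0), P = (0, 1).
1. K is the midpoint of MP ⇒ K = (0, 1/2)
2. F is the centroid of triangle KAM ⇒ F = (1/3, 1/6)
3. Y lies on line KF with KY:YF = 1:2 ⇒ Y = (1/9, 7/18)
4. L is the intersection of line PY and line FA ⇒ L = (1/7, 3/14)
5. J is the intersection of line FP and line KL ⇒ J = (1, -3/2)
J = F + t·(P−F) with t = -2, so FJ:JP = t:(1−t) = -2:3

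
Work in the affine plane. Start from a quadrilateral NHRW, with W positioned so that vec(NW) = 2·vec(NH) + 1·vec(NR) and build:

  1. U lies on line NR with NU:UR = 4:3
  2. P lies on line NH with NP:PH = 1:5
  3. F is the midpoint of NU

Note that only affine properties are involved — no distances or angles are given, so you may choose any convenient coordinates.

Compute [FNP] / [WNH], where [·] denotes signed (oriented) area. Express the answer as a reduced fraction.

Assign N = (0, 0), H = (1, 0), R = (0, 1), W = (2, 1) — the answer is frame-independent, so this choice is without loss of generality.
1. U lies on line NR with NU:UR = 4:3 ⇒ U = (0, 4/7)
2. P lies on line NH with NP:PH = 1:5 ⇒ P = (1/6, 0)
3. F is the midpoint of NU ⇒ F = (0, 2/7)
2·[FNP] = 1/21, 2·[WNH] = 1
[FNP]:[WNH] = 1/21:1 = 1/21

[FNP]:[WNH] = 1/21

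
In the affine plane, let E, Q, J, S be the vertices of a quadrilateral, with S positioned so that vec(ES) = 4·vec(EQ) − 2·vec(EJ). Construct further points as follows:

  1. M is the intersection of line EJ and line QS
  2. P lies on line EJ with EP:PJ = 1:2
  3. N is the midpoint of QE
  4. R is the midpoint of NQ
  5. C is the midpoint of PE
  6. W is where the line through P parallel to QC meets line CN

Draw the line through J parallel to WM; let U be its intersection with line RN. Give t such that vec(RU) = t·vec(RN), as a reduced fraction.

t = 27

Assign E = (0, 0), Q = (1, 0), J = (0, 1), S = (4, -2) — the answer is frame-independent, so this choice is without loss of generality.
1. M is the intersection of line EJ and line QS ⇒ M = (0, 2/3)
2. P lies on line EJ with EP:PJ = 1:2 ⇒ P = (0, 1/3)
3. N is the midpoint of QE ⇒ N = (1/2, 0)
4. R is the midpoint of NQ ⇒ R = (3/4, 0)
5. C is the midpoint of PE ⇒ C = (0, 1/6)
6. W is where the line through P parallel to QC meets line CN ⇒ W = (-1, 1/2)
through J parallel to WM: direction (1, 1/6); meets RN at U = (-6, 0)
U = R + t·(N−R) with t = 27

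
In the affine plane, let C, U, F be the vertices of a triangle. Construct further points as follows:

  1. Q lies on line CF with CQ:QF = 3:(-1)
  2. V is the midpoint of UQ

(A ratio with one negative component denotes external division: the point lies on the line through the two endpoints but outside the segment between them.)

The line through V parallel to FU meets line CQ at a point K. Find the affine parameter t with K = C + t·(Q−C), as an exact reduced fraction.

Assign C = (0, 0), U = (1, 0), F = (0, 1) — the answer is frame-independent, so this choice is without loss of generality.
1. Q lies on line CF with CQ:QF = 3:(-1) ⇒ Q = (0, 3/2)
2. V is the midpoint of UQ ⇒ V = (1/2, 3/4)
through V parallel to FU: direction (1, -1); meets CQ at K = (0, 5/4)
K = C + t·(Q−C) with t = 5/6

t = 5/6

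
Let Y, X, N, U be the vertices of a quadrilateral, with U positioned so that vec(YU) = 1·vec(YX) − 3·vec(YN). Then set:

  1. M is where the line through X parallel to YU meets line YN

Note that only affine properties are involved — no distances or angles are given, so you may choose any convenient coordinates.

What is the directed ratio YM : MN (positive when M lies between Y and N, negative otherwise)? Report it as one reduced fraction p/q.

YM:MN = -3/2

Set Y = (0, 0), X = (1, 0), N = (0, 1), U = (1, -3); any affine frame gives the same invariant.
1. M is where the line through X parallel to YU meets line YN ⇒ M = (0, 3)
M = Y + t·(N−Y) with t = 3, so YM:MN = t:(1−t) = 3:-2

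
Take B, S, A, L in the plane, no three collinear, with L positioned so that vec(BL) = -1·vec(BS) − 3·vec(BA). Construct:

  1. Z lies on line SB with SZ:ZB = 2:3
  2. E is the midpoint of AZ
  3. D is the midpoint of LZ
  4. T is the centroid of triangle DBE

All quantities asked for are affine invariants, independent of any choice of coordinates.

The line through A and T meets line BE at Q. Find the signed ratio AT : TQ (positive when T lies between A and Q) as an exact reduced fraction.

AT:TQ = -25/7

Assign B = (0, 0), S = (1, 0), A = (0, 1), L = (-1, -3) — the answer is frame-independent, so this choice is without loss of generality.
1. Z lies on line SB with SZ:ZB = 2:3 ⇒ Z = (3/5, 0)
2. E is the midpoint of AZ ⇒ E = (3/10, 1/2)
3. D is the midpoint of LZ ⇒ D = (-1/5, -3/2)
4. T is the centroid of triangle DBE ⇒ T = (1/30, -1/3)
line AT meets BE at Q = (3/125, 1/25)
T = A + t·(Q−A) with t = 25/18, so AT:TQ = 25/18:-7/18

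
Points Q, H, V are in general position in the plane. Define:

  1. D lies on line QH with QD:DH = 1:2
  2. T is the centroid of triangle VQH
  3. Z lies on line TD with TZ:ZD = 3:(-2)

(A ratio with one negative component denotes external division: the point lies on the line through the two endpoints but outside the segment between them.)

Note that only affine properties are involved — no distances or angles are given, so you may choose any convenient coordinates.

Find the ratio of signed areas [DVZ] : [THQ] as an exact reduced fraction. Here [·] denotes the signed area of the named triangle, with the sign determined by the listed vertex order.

Set Q = (0, 0), H = (1, 0), V = (0, 1); any affine frame gives the same invariant.
1. D lies on line QH with QD:DH = 1:2 ⇒ D = (1/3, 0)
2. T is the centroid of triangle VQH ⇒ T = (1/3, 1/3)
3. Z lies on line TD with TZ:ZD = 3:(-2) ⇒ Z = (1/3, -2/3)
2·[DVZ] = 2/9, 2·[THQ] = -1/3
[DVZ]:[THQ] = 2/9:-1/3 = -2/3

[DVZ]:[THQ] = -2/3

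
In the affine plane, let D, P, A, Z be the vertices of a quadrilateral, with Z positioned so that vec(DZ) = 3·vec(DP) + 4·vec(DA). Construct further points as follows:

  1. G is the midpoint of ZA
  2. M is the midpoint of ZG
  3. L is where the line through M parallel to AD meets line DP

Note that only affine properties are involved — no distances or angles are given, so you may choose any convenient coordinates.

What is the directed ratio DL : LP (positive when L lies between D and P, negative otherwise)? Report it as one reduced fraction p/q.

DL:LP = -9/5

Choose coordinates D = (0, 0), P = (1, 0), A = (0, 1), Z = (3, 4).
1. G is the midpoint of ZA ⇒ G = (3/2, 5/2)
2. M is the midpoint of ZG ⇒ M = (9/4, 13/4)
3. L is where the line through M parallel to AD meets line DP ⇒ L = (9/4, 0)
L = D + t·(P−D) with t = 9/4, so DL:LP = t:(1−t) = 9/4:-5/4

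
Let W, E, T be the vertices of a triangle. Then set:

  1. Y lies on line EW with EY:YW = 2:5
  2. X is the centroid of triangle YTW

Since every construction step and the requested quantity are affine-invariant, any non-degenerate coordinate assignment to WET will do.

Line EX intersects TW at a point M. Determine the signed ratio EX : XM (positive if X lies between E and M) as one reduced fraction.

Set W = (0, 0), E = (1, 0), T = (0, 1); any affine frame gives the same invariant.
1. Y lies on line EW with EY:YW = 2:5 ⇒ Y = (5/7, 0)
2. X is the centroid of triangle YTW ⇒ X = (5/21, 1/3)
line EX meets TW at M = (0, 7/16)
X = E + t·(M−E) with t = 16/21, so EX:XM = 16/21:5/21

EX:XM = 16/5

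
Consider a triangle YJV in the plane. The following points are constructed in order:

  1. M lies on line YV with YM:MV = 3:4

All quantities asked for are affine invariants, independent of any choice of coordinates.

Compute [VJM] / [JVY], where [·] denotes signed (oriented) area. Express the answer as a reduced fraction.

Choose coordinates Y = (0, 0), J = (1, 0), V = (0, 1).
1. M lies on line YV with YM:MV = 3:4 ⇒ M = (0, 3/7)
2·[VJM] = -4/7, 2·[JVY] = 1
[VJM]:[JVY] = -4/7:1 = -4/7

[VJM]:[JVY] = -4/7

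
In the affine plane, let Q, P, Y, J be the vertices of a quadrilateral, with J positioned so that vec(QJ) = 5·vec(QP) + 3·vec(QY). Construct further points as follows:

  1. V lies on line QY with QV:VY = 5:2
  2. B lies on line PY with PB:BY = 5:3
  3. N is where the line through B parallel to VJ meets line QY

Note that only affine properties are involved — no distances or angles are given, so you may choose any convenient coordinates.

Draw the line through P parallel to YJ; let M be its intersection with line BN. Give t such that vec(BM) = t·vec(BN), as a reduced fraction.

t = 245/6

Assign Q = (0, 0), P = (1, 0), Y = (0, 1), J = (5, 3) — the answer is frame-independent, so this choice is without loss of generality.
1. V lies on line QY with QV:VY = 5:2 ⇒ V = (0, 5/7)
2. B lies on line PY with PB:BY = 5:3 ⇒ B = (3/8, 5/8)
3. N is where the line through B parallel to VJ meets line QY ⇒ N = (0, 127/280)
through P parallel to YJ: direction (5, 2); meets BN at M = (-239/16, -51/8)
M = B + t·(N−B) with t = 245/6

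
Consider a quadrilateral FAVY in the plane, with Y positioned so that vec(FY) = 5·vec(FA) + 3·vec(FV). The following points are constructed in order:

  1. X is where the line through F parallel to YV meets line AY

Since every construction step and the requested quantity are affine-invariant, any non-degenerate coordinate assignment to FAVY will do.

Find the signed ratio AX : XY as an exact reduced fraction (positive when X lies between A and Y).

AX:XY = 2/5

Work in coordinates with F = (0, 0), A = (1, 0), V = (0, 1), Y = (5, 3).
1. X is where the line through F parallel to YV meets line AY ⇒ X = (15/7, 6/7)
X = A + t·(Y−A) with t = 2/7, so AX:XY = t:(1−t) = 2/7:5/7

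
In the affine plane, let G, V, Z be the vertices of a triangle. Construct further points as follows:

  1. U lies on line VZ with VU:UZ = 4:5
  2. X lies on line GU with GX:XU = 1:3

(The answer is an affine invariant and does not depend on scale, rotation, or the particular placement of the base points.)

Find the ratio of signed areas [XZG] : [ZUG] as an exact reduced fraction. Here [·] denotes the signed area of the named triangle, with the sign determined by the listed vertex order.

Choose coordinates G = (0, 0), V = (1, 0), Z = (0, 1).
1. U lies on line VZ with VU:UZ = 4:5 ⇒ U = (5/9, 4/9)
2. X lies on line GU with GX:XU = 1:3 ⇒ X = (5/36, 1/9)
2·[XZG] = 5/36, 2·[ZUG] = -5/9
[XZG]:[ZUG] = 5/36:-5/9 = -1/4

[XZG]:[ZUG] = -1/4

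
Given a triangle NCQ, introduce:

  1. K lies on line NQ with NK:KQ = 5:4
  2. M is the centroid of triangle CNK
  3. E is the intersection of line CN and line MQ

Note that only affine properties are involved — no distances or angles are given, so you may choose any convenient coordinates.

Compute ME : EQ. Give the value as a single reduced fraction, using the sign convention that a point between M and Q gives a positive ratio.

Assign N = (0, 0), C = (1, 0), Q = (0, 1) — the answer is frame-independent, so this choice is without loss of generality.
1. K lies on line NQ with NK:KQ = 5:4 ⇒ K = (0, 5/9)
2. M is the centroid of triangle CNK ⇒ M = (1/3, 5/27)
3. E is the intersection of line CN and line MQ ⇒ E = (9/22, 0)
E = M + t·(Q−M) with t = -5/22, so ME:EQ = t:(1−t) = -5/22:27/22

ME:EQ = -5/27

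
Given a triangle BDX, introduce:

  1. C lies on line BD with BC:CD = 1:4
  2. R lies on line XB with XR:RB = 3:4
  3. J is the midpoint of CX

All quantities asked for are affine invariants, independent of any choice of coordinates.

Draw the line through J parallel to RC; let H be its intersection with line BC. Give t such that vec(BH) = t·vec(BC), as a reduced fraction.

t = 11/8

Choose coordinates B = (0, 0), D = (1, 0), X = (0, 1).
1. C lies on line BD with BC:CD = 1:4 ⇒ C = (1/5, 0)
2. R lies on line XB with XR:RB = 3:4 ⇒ R = (0, 4/7)
3. J is the midpoint of CX ⇒ J = (1/10, 1/2)
through J parallel to RC: direction (1/5, -4/7); meets BC at H = (11/40, 0)
H = B + t·(C−B) with t = 11/8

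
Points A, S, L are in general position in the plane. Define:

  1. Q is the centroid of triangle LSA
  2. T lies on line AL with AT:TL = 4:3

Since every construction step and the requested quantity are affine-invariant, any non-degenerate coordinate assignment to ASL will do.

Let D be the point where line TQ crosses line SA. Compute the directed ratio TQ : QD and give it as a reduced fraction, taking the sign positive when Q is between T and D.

TQ:QD = 5/7

Work in coordinates with A = (0, 0), S = (1, 0), L = (0, 1).
1. Q is the centroid of triangle LSA ⇒ Q = (1/3, 1/3)
2. T lies on line AL with AT:TL = 4:3 ⇒ T = (0, 4/7)
line TQ meets SA at D = (4/5, 0)
Q = T + t·(D−T) with t = 5/12, so TQ:QD = 5/12:7/12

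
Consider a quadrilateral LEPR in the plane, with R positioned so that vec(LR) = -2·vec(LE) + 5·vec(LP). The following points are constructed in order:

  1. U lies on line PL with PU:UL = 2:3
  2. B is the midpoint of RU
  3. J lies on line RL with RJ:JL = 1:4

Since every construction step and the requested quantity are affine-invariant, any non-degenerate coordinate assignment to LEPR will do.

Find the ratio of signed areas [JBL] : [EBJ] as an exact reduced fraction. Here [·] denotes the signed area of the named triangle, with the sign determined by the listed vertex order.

Assign L = (0, 0), E = (1, 0), P = (0, 1), R = (-2, 5) — the answer is frame-independent, so this choice is without loss of generality.
1. U lies on line PL with PU:UL = 2:3 ⇒ U = (0, 3/5)
2. B is the midpoint of RU ⇒ B = (-1, 14/5)
3. J lies on line RL with RJ:JL = 1:4 ⇒ J = (-8/5, 4)
2·[JBL] = -12/25, 2·[EBJ] = -18/25
[JBL]:[EBJ] = -12/25:-18/25 = 2/3

[JBL]:[EBJ] = 2/3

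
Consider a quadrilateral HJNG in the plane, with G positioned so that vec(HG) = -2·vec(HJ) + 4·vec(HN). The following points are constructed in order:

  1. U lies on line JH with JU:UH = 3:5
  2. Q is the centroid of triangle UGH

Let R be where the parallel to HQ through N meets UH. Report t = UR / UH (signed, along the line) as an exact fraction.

t = 9/20

Choose coordinates H = (0, 0), J = (1, 0), N = (0, 1), G = (-2, 4).
1. U lies on line JH with JU:UH = 3:5 ⇒ U = (5/8, 0)
2. Q is the centroid of triangle UGH ⇒ Q = (-11/24, 4/3)
through N parallel to HQ: direction (-11/24, 4/3); meets UH at R = (11/32, 0)
R = U + t·(H−U) with t = 9/20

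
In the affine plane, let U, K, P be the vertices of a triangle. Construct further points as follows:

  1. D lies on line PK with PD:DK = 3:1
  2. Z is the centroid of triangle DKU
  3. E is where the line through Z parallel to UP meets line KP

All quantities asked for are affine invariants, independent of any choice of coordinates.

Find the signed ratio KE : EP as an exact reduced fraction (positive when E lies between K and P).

Work in coordinates with U = (0, 0), K = (1, 0), P = (0, 1).
1. D lies on line PK with PD:DK = 3:1 ⇒ D = (3/4, 1/4)
2. Z is the centroid of triangle DKU ⇒ Z = (7/12, 1/12)
3. E is where the line through Z parallel to UP meets line KP ⇒ E = (7/12, 5/12)
E = K + t·(P−K) with t = 5/12, so KE:EP = t:(1−t) = 5/12:7/12

KE:EP = 5/7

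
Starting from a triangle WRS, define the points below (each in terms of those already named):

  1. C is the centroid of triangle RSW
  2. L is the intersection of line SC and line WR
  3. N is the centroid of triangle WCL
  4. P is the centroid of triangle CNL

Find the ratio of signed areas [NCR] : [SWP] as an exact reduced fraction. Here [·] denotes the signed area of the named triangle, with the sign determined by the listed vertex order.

[NCR]:[SWP] = -9/20

Work in coordinates with W = (0, 0), R = (1, 0), S = (0, 1).
1. C is the centroid of triangle RSW ⇒ C = (1/3, 1/3)
2. L is the intersection of line SC and line WR ⇒ L = (1/2, 0)
3. N is the centroid of triangle WCL ⇒ N = (5/18, 1/9)
4. P is the centroid of triangle CNL ⇒ P = (10/27, 4/27)
2·[NCR] = -1/6, 2·[SWP] = 10/27
[NCR]:[SWP] = -1/6:10/27 = -9/20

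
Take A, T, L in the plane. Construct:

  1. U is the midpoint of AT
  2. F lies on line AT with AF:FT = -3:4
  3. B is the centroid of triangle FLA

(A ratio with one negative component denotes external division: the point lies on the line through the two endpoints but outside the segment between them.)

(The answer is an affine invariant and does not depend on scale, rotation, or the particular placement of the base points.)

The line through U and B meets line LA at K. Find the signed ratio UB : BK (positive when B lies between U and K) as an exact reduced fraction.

Set A = (0, 0), T = (1, 0), L = (0, 1); any affine frame gives the same invariant.
1. U is the midpoint of AT ⇒ U = (1/2, 0)
2. F lies on line AT with AF:FT = -3:4 ⇒ F = (-3, 0)
3. B is the centroid of triangle FLA ⇒ B = (-1, 1/3)
line UB meets LA at K = (0, 1/9)
B = U + t·(K−U) with t = 3, so UB:BK = 3:-2

UB:BK = -3/2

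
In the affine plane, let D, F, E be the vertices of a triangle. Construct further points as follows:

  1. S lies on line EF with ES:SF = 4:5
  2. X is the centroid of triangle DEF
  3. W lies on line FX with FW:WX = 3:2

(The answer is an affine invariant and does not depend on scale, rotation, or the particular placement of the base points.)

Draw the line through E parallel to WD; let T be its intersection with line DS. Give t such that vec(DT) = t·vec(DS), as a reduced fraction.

Set D = (0, 0), F = (1, 0), E = (0, 1); any affine frame gives the same invariant.
1. S lies on line EF with ES:SF = 4:5 ⇒ S = (4/9, 5/9)
2. X is the centroid of triangle DEF ⇒ X = (1/3, 1/3)
3. W lies on line FX with FW:WX = 3:2 ⇒ W = (3/5, 1/5)
through E parallel to WD: direction (-3/5, -1/5); meets DS at T = (12/11, 15/11)
T = D + t·(S−D) with t = 27/11

t = 27/11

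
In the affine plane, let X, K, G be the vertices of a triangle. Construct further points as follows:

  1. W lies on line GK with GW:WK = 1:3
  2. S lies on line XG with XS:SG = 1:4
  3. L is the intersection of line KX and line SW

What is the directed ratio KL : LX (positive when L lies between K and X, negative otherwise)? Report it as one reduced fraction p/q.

KL:LX = -12

Choose coordinates X = (0, 0), K = (1, 0), G = (0, 1).
1. W lies on line GK with GW:WK = 1:3 ⇒ W = (1/4, 3/4)
2. S lies on line XG with XS:SG = 1:4 ⇒ S = (0, 1/5)
3. L is the intersection of line KX and line SW ⇒ L = (-1/11, 0)
L = K + t·(X−K) with t = 12/11, so KL:LX = t:(1−t) = 12/11:-1/11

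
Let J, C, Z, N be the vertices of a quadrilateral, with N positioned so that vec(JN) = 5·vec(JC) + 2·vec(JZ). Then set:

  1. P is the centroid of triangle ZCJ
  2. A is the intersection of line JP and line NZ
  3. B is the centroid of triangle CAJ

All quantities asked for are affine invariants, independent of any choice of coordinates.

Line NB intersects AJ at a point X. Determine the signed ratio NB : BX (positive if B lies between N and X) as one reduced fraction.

NB:BX = 8

Choose coordinates J = (0, 0), C = (1, 0), Z = (0, 1), N = (5, 2).
1. P is the centroid of triangle ZCJ ⇒ P = (1/3, 1/3)
2. A is the intersection of line JP and line NZ ⇒ A = (5/4, 5/4)
3. B is the centroid of triangle CAJ ⇒ B = (3/4, 5/12)
line NB meets AJ at X = (7/32, 7/32)
B = N + t·(X−N) with t = 8/9, so NB:BX = 8/9:1/9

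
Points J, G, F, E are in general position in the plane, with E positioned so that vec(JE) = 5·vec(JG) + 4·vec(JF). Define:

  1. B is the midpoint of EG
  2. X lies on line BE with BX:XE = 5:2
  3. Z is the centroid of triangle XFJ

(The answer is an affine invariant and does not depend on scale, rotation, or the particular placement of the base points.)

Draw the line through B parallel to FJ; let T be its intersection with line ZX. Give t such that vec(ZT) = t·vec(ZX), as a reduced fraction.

Work in coordinates with J = (0, 0), G = (1, 0), F = (0, 1), E = (5, 4).
1. B is the midpoint of EG ⇒ B = (3, 2)
2. X lies on line BE with BX:XE = 5:2 ⇒ X = (31/7, 24/7)
3. Z is the centroid of triangle XFJ ⇒ Z = (31/21, 31/21)
through B parallel to FJ: direction (0, -1); meets ZX at T = (3, 77/31)
T = Z + t·(X−Z) with t = 16/31

t = 16/31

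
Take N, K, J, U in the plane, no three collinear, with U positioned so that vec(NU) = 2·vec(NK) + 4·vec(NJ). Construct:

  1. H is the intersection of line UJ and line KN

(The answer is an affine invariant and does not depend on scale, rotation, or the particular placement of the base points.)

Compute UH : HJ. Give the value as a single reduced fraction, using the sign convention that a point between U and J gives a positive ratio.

UH:HJ = -4

Choose coordinates N = (0, 0), K = (1, 0), J = (0, 1), U = (2, 4).
1. H is the intersection of line UJ and line KN ⇒ H = (-2/3, 0)
H = U + t·(J−U) with t = 4/3, so UH:HJ = t:(1−t) = 4/3:-1/3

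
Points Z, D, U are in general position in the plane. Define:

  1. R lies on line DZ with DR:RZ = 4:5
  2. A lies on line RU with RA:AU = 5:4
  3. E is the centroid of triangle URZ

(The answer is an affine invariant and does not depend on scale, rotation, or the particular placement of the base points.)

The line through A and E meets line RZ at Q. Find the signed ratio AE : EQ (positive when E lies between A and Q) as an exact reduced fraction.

Set Z = (0, 0), D = (1, 0), U = (0, 1); any affine frame gives the same invariant.
1. R lies on line DZ with DR:RZ = 4:5 ⇒ R = (5/9, 0)
2. A lies on line RU with RA:AU = 5:4 ⇒ A = (20/81, 5/9)
3. E is the centroid of triangle URZ ⇒ E = (5/27, 1/3)
line AE meets RZ at Q = (5/54, 0)
E = A + t·(Q−A) with t = 2/5, so AE:EQ = 2/5:3/5

AE:EQ = 2/3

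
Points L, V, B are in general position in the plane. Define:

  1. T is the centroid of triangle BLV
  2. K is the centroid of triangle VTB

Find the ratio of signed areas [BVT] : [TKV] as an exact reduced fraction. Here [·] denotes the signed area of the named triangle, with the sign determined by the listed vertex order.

Assign L = (0, 0), V = (1, 0), B = (0, 1) — the answer is frame-independent, so this choice is without loss of generality.
1. T is the centroid of triangle BLV ⇒ T = (1/3, 1/3)
2. K is the centroid of triangle VTB ⇒ K = (4/9, 4/9)
2·[BVT] = -1/3, 2·[TKV] = -1/9
[BVT]:[TKV] = -1/3:-1/9 = 3

[BVT]:[TKV] = 3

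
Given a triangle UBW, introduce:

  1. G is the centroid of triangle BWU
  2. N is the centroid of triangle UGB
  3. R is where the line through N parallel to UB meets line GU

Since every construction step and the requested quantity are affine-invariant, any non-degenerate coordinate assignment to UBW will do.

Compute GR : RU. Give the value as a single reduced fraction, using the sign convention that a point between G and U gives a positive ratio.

GR:RU = 2

Set U = (0, 0), B = (1, 0), W = (0, 1); any affine frame gives the same invariant.
1. G is the centroid of triangle BWU ⇒ G = (1/3, 1/3)
2. N is the centroid of triangle UGB ⇒ N = (4/9, 1/9)
3. R is where the line through N parallel to UB meets line GU ⇒ R = (1/9, 1/9)
R = G + t·(U−G) with t = 2/3, so GR:RU = t:(1−t) = 2/3:1/3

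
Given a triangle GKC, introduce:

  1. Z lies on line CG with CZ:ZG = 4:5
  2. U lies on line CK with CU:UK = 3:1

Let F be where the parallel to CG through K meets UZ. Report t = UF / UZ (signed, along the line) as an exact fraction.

Choose coordinates G = (0, 0), K = (1, 0), C = (0, 1).
1. Z lies on line CG with CZ:ZG = 4:5 ⇒ Z = (0, 5/9)
2. U lies on line CK with CU:UK = 3:1 ⇒ U = (3/4, 1/4)
through K parallel to CG: direction (0, -1); meets UZ at F = (1, 4/27)
F = U + t·(Z−U) with t = -1/3

t = -1/3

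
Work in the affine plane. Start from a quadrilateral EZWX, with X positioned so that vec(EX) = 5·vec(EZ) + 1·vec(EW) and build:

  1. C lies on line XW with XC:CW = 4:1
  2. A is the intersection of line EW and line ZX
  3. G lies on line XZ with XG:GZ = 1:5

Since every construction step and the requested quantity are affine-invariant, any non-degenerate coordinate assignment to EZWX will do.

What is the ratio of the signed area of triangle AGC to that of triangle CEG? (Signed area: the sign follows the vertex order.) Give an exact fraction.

[AGC]:[CEG] = 26/21

Choose coordinates E = (0, 0), Z = (1, 0), W = (0, 1), X = (5, 1).
1. C lies on line XW with XC:CW = 4:1 ⇒ C = (1, 1)
2. A is the intersection of line EW and line ZX ⇒ A = (0, -1/4)
3. G lies on line XZ with XG:GZ = 1:5 ⇒ G = (13/3, 5/6)
2·[AGC] = 13/3, 2·[CEG] = 7/2
[AGC]:[CEG] = 13/3:7/2 = 26/21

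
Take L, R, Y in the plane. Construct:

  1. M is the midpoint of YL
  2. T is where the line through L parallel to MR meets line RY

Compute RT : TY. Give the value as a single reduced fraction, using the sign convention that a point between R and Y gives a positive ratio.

Work in coordinates with L = (0, 0), R = (1, 0), Y = (0, 1).
1. M is the midpoint of YL ⇒ M = (0, 1/2)
2. T is where the line through L parallel to MR meets line RY ⇒ T = (2, -1)
T = R + t·(Y−R) with t = -1, so RT:TY = t:(1−t) = -1:2

RT:TY = -1/2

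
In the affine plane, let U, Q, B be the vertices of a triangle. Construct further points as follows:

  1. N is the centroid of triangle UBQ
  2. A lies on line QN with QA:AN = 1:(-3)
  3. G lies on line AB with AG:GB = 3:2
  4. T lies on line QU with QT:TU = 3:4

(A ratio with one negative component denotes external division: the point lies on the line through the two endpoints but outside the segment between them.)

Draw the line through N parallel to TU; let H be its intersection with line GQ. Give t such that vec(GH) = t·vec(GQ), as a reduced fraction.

Assign U = (0, 0), Q = (1, 0), B = (0, 1) — the answer is frame-independent, so this choice is without loss of generality.
1. N is the centroid of triangle UBQ ⇒ N = (1/3, 1/3)
2. A lies on line QN with QA:AN = 1:(-3) ⇒ A = (4/3, -1/6)
3. G lies on line AB with AG:GB = 3:2 ⇒ G = (8/15, 8/15)
4. T lies on line QU with QT:TU = 3:4 ⇒ T = (4/7, 0)
through N parallel to TU: direction (-4/7, 0); meets GQ at H = (17/24, 1/3)
H = G + t·(Q−G) with t = 3/8

t = 3/8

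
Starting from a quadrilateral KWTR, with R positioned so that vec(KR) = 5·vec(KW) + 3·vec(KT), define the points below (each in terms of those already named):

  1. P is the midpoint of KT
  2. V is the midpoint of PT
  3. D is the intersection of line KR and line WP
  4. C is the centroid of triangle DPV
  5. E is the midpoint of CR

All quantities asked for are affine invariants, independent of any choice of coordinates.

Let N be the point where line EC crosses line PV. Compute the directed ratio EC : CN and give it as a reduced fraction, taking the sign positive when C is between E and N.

Choose coordinates K = (0, 0), W = (1, 0), T = (0, 1), R = (5, 3).
1. P is the midpoint of KT ⇒ P = (0, 1/2)
2. V is the midpoint of PT ⇒ V = (0, 3/4)
3. D is the intersection of line KR and line WP ⇒ D = (5/11, 3/11)
4. C is the centroid of triangle DPV ⇒ C = (5/33, 67/132)
5. E is the midpoint of CR ⇒ E = (85/33, 463/264)
line EC meets PV at N = (0, 55/128)
C = E + t·(N−E) with t = 16/17, so EC:CN = 16/17:1/17

EC:CN = 16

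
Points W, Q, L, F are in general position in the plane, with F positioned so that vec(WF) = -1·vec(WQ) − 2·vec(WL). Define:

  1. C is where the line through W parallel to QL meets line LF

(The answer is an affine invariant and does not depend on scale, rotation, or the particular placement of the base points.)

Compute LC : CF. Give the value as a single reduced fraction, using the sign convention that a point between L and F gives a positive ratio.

Choose coordinates W = (0, 0), Q = (1, 0), L = (0, 1), F = (-1, -2).
1. C is where the line through W parallel to QL meets line LF ⇒ C = (-1/4, 1/4)
C = L + t·(F−L) with t = 1/4, so LC:CF = t:(1−t) = 1/4:3/4

LC:CF = 1/3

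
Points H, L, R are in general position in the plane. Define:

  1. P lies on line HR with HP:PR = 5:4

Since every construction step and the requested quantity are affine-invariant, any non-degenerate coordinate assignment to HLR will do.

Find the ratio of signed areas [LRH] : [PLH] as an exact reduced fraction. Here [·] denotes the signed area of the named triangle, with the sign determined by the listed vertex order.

[LRH]:[PLH] = -9/5

Work in coordinates with H = (0, 0), L = (1, 0), R = (0, 1).
1. P lies on line HR with HP:PR = 5:4 ⇒ P = (0, 5/9)
2·[LRH] = 1, 2·[PLH] = -5/9
[LRH]:[PLH] = 1:-5/9 = -9/5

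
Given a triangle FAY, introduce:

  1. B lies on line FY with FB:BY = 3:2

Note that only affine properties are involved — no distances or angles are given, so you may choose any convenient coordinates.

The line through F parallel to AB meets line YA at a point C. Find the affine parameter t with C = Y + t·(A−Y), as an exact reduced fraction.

t = 5/2

Assign F = (0, 0), A = (1, 0), Y = (0, 1) — the answer is frame-independent, so this choice is without loss of generality.
1. B lies on line FY with FB:BY = 3:2 ⇒ B = (0, 3/5)
through F parallel to AB: direction (-1, 3/5); meets YA at C = (5/2, -3/2)
C = Y + t·(A−Y) with t = 5/2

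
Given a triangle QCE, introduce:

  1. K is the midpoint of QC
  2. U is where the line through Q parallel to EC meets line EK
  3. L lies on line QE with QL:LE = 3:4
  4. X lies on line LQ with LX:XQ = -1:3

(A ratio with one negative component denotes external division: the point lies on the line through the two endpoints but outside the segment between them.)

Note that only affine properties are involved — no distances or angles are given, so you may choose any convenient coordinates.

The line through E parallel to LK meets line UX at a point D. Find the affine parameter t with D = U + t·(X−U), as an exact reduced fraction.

t = 16/11

Set Q = (0, 0), C = (1, 0), E = (0, 1); any affine frame gives the same invariant.
1. K is the midpoint of QC ⇒ K = (1/2, 0)
2. U is where the line through Q parallel to EC meets line EK ⇒ U = (1, -1)
3. L lies on line QE with QL:LE = 3:4 ⇒ L = (0, 3/7)
4. X lies on line LQ with LX:XQ = -1:3 ⇒ X = (0, 9/14)
through E parallel to LK: direction (1/2, -3/7); meets UX at D = (-5/11, 107/77)
D = U + t·(X−U) with t = 16/11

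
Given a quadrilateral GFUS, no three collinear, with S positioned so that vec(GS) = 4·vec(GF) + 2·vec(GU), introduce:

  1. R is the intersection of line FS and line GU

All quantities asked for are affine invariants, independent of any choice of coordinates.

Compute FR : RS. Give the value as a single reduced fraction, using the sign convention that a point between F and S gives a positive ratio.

FR:RS = -1/4

Set G = (0, 0), F = (1, 0), U = (0, 1), S = (4, 2); any affine frame gives the same invariant.
1. R is the intersection of line FS and line GU ⇒ R = (0, -2/3)
R = F + t·(S−F) with t = -1/3, so FR:RS = t:(1−t) = -1/3:4/3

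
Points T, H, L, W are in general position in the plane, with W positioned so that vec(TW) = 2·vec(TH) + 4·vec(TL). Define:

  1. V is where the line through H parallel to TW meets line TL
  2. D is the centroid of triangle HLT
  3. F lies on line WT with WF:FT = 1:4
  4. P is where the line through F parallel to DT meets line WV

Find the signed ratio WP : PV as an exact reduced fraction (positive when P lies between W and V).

WP:PV = 1/9

Choose coordinates T = (0, 0), H = (1, 0), L = (0, 1), W = (2, 4).
1. V is where the line through H parallel to TW meets line TL ⇒ V = (0, -2)
2. D is the centroid of triangle HLT ⇒ D = (1/3, 1/3)
3. F lies on line WT with WF:FT = 1:4 ⇒ F = (8/5, 16/5)
4. P is where the line through F parallel to DT meets line WV ⇒ P = (9/5, 17/5)
P = W + t·(V−W) with t = 1/10, so WP:PV = t:(1−t) = 1/10:9/10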